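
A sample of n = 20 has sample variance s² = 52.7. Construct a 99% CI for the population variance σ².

df = 19. χ²_{0.005} = 38.582, χ²_{0.995} = 6.844. CI for σ² = ((n-1)s²/χ²_{α/2}, (n-1)s²/χ²_{1-α/2}) = (19·52.7/38.582, 19·52.7/6.844) = (25.95, 146.3)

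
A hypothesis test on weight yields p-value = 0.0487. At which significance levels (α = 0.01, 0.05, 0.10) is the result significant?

p = 0.0487. Significant at: α = 0.05, 0.1.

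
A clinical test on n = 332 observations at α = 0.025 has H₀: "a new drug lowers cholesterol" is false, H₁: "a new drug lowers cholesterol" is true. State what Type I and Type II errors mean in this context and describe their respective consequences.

Type I (false positive): concluding that a new drug lowers cholesterol when it is not — approving an ineffective drug — patients take a useless medication and may skip effective alternatives. Type II (false negative): failing to conclude that a new drug lowers cholesterol when it is — shelving an effective drug — patients miss out on a treatment that would have helped. Which is costlier depends on domain priorities and is a judgement call rather than a statistical fact.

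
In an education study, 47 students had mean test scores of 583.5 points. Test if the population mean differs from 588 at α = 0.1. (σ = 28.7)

z = (x̄ - μ₀)/(σ/√n) = (583.5 - 588)/(28.7/√47) = -1.075. Critical value: ±1.645. Since |-1.075| ≤ 1.645, Fail to reject H₀.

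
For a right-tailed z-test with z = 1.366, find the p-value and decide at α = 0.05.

p = P(Z > 1.366) = 1 - Φ(1.366) ≈ 0.086. Since p ≥ 0.05, fail to reject H₀ (not significant) at α = 0.05.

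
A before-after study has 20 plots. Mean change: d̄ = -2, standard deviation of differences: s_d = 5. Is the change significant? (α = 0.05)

t = d̄/(s_d/√n) = -2/(5/√20) = -1.789. df = 19, critical t = ±2.093. Fail to reject H₀.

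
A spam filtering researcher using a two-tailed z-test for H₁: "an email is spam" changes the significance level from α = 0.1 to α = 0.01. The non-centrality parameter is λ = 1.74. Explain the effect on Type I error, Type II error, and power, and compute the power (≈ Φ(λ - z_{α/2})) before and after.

Decreasing α from 0.1 to 0.01:
• Type I error rate decreases (α is the Type I rate by definition).
• Critical value moves from z_{α/2} = 1.645 to 2.576, so power = Φ(λ - z_{α/2}) goes from Φ(1.74 - 1.645) = 0.538 to Φ(1.74 - 2.576) = 0.202.
• Type II error rate β = 1 - power therefore increases (0.462 → 0.798).
Appropriate when false positives are costly — here, a legitimate email is sent to the spam folder and the user misses it.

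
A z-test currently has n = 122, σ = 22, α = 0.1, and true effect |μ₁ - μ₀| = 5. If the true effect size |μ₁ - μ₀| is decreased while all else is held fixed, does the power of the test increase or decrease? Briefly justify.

Power decreases: a smaller true effect decreases the non-centrality λ = |μ₁ - μ₀|/(σ/√n).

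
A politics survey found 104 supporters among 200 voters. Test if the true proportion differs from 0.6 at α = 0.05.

p̂ = 0.52, p₀ = 0.6. z = (p̂ - p₀)/√(p₀(1-p₀)/n) = -2.309. Critical: ±1.96. Reject H₀.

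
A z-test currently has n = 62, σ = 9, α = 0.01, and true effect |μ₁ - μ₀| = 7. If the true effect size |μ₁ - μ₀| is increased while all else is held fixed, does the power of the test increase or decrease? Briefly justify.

Power increases: a larger true effect increases the non-centrality λ = |μ₁ - μ₀|/(σ/√n).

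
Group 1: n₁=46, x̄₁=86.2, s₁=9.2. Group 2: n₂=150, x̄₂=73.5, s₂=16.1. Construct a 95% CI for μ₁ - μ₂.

Difference = 12.7. SE = √(9.2²/46 + 16.1²/150) = 1.889. CI = (9.0, 16.4)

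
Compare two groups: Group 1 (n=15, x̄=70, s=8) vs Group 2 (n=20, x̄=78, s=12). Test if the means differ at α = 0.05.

Pooled sp = 10.49. t = -2.233, df = 33. Critical t = ±2.035. Reject H₀.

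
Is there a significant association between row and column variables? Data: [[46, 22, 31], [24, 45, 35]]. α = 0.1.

χ² = 14.938. df = 2, critical = 4.605. Reject H₀. Variables are dependent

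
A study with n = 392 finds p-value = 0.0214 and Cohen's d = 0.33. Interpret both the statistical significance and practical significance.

Statistically significant (p = 0.0214 < 0.05). Cohen's d = 0.33 indicates a small effect size. Both statistical and practical significance should be considered.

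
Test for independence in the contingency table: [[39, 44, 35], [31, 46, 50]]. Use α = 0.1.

χ² = 3.28. df = 2, critical = 4.605. Fail to reject H₀. No evidence of dependence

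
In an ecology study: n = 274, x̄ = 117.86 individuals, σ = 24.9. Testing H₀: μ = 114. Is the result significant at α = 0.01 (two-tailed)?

z = (117.86 - 114)/(24.9/√274) = 2.566. Since |z| ≤ 2.576, not significant at α = 0.01.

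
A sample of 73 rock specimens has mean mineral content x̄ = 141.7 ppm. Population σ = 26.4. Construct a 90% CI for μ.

CI = x̄ ± z*(σ/√n) = 141.7 ± 1.645(26.4/√73) = 141.7 ± 5.08 = (136.62, 146.78)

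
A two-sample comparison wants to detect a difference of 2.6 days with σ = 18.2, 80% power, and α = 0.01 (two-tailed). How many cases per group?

n per group = 2(z_α/2 + z_β)²σ²/d² = 2×(2.576 + 0.84)²×18.2²/2.6² = 1143.6 → n = 1144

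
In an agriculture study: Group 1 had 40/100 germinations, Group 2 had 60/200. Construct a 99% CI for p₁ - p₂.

p̂₁ = 0.4, p̂₂ = 0.3. Difference = 0.1. CI = (-0.051, 0.251)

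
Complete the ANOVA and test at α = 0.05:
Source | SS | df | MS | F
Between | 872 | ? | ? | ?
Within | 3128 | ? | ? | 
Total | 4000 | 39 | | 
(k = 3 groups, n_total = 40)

df_between = 2, df_within = 37. MS_between = 436.0, MS_within = 84.54. F = 5.157, F_crit ≈ 3.252. Reject H₀.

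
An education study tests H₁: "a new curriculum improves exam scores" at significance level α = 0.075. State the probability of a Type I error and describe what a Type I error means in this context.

P(Type I error) = α = 0.075. A Type I error is rejecting H₀ when H₀ is actually true (false positive) — here, concluding that a new curriculum improves exam scores when in fact this is not the case. Consequence: adopting a curriculum that gives no real benefit — disruption for nothing.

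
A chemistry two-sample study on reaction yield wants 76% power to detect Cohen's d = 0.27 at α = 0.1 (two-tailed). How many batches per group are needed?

z_{α/2} = 1.645, z_β = Φ⁻¹(0.76) = 0.706. For small effect (d = 0.27): n per group = 2(z_{α/2} + z_β)²/d² = 2(1.645 + 0.706)²/0.27² = 151.6 → 152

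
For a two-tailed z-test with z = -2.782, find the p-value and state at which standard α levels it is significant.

p = 2·P(Z > |-2.782|) = 2·(1 - Φ(2.782)) ≈ 0.0054. Significant at α = 0.1; Significant at α = 0.05; Significant at α = 0.01.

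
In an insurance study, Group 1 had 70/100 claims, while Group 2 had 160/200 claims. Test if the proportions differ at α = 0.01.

p̂₁ = 0.7, p̂₂ = 0.8, pooled p̂ = 0.767. z = -1.93. Critical: ±2.576. Fail to reject H₀.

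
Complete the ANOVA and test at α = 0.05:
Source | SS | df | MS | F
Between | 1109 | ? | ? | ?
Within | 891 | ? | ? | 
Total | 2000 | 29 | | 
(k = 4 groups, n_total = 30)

df_between = 3, df_within = 26. MS_between = 369.67, MS_within = 34.27. F = 10.787, F_crit ≈ 2.975. Reject H₀.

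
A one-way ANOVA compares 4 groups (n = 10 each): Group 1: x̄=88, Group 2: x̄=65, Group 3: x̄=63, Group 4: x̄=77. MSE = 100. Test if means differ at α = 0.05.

Grand mean = 73.25. SS_between = 4047.5, MS_between = 1349.17. F = 13.492, F_crit ≈ 2.866. Reject H₀.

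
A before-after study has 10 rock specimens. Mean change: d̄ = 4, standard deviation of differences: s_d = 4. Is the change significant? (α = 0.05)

t = d̄/(s_d/√n) = 4/(4/√10) = 3.162. df = 9, critical t = ±2.262. Reject H₀.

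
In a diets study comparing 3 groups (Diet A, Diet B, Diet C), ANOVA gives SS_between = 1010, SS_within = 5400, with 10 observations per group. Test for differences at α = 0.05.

df_between = 2, df_within = 27. F = MS_between/MS_within = 505.0/200.0 = 2.525. F_crit ≈ 3.354. Fail to reject H₀.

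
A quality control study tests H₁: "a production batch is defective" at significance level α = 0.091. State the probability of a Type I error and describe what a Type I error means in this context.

P(Type I error) = α = 0.091. A Type I error is rejecting H₀ when H₀ is actually true (false positive) — here, concluding that a production batch is defective when in fact this is not the case. Consequence: scrapping a good batch — wasted material and cost for no reason.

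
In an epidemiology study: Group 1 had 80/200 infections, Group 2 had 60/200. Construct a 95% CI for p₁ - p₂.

p̂₁ = 0.4, p̂₂ = 0.3. Difference = 0.1. CI = (0.007, 0.193)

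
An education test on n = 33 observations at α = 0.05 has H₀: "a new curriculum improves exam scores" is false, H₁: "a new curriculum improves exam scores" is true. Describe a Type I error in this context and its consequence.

Type I error: rejecting H₀ when it is true — concluding that a new curriculum improves exam scores when in fact it is not. Consequence: adopting a curriculum that gives no real benefit — disruption for nothing.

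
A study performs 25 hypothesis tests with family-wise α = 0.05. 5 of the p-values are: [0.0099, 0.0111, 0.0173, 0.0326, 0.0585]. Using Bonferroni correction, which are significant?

Bonferroni α = 0.05/25 = 0.002. None of the given p-values are significant.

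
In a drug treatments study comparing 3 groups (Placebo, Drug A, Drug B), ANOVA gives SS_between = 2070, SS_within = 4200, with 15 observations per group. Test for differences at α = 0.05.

df_between = 2, df_within = 42. F = MS_between/MS_within = 1035.0/100.0 = 10.35. F_crit ≈ 3.22. Reject H₀. At least one mean differs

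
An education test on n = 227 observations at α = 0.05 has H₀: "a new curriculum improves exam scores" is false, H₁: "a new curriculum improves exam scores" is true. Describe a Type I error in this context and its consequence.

Type I error: rejecting H₀ when it is true — concluding that a new curriculum improves exam scores when in fact it is not. Consequence: adopting a curriculum that gives no real benefit — disruption for nothing.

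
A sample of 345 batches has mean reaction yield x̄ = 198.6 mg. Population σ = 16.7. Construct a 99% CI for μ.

CI = x̄ ± z*(σ/√n) = 198.6 ± 2.576(16.7/√345) = 198.6 ± 2.32 = (196.28, 200.92)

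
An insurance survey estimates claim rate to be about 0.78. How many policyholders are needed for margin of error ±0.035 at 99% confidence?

n = z²p(1-p)/E² = 2.576²×0.78×0.22/0.035² = 929.6 → n = 930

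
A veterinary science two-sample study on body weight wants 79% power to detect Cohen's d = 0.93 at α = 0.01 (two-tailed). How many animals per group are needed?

z_{α/2} = 2.576, z_β = Φ⁻¹(0.79) = 0.806. For large effect (d = 0.93): n per group = 2(z_{α/2} + z_β)²/d² = 2(2.576 + 0.806)²/0.93² = 26.4 → 27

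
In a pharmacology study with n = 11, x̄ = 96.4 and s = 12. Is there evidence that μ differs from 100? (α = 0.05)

t = (x̄ - μ₀)/(s/√n) = (96.4 - 100)/(12/√11) = -0.995. df = 10, critical t = ±2.228. Fail to reject H₀.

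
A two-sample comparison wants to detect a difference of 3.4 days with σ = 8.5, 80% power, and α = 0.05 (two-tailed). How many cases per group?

n per group = 2(z_α/2 + z_β)²σ²/d² = 2×(1.96 + 0.84)²×8.5²/3.4² = 98.0 → n = 98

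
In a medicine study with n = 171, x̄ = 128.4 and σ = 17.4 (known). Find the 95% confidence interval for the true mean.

CI = x̄ ± z*(σ/√n) = 128.4 ± 1.96(17.4/√171) = 128.4 ± 2.61 = (125.79, 131.01)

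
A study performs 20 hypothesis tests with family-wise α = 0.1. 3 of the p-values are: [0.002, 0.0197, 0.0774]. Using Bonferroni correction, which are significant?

Bonferroni α = 0.1/20 = 0.005. Significant p-values: [0.002]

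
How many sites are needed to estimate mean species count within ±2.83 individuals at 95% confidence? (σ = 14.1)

n = (z*σ/E)² = (1.96×14.1/2.83)² = 95.4 → n = 96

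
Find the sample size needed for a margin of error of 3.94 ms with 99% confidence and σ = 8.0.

n = (z*σ/E)² = (2.576×8.0/3.94)² = 27.4 → n = 28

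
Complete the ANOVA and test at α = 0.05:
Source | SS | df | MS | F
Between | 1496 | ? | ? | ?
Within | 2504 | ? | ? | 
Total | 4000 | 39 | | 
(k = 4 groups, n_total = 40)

df_between = 3, df_within = 36. MS_between = 498.67, MS_within = 69.56. F = 7.169, F_crit ≈ 2.866. Reject H₀.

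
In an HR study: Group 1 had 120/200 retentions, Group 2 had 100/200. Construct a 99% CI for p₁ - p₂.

p̂₁ = 0.6, p̂₂ = 0.5. Difference = 0.1. CI = (-0.028, 0.228)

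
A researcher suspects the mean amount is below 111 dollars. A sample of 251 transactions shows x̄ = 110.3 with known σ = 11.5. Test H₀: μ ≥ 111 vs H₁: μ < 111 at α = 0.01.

z = -0.964. Critical value: -2.33. Fail to reject H₀.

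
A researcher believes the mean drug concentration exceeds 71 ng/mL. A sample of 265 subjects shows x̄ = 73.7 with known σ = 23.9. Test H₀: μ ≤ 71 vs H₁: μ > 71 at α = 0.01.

z = 1.839. Critical value: 2.33. Fail to reject H₀.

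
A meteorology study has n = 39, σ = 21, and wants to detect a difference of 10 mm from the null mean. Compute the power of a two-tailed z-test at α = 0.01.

SE = σ/√n = 21/√39 = 3.363. Non-centrality λ = d/SE = 10/3.363 = 2.974. Power ≈ Φ(λ - z_{α/2}) = Φ(2.974 - 2.576) = Φ(0.398) = 0.655.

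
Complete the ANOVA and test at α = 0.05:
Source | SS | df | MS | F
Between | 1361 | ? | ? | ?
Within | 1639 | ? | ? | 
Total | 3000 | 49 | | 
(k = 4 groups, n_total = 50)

df_between = 3, df_within = 46. MS_between = 453.67, MS_within = 35.63. F = 12.733, F_crit ≈ 2.807. Reject H₀.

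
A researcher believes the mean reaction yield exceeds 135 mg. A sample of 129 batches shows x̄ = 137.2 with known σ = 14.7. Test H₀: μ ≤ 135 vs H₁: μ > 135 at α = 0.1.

z = 1.7. Critical value: 1.28. Reject H₀.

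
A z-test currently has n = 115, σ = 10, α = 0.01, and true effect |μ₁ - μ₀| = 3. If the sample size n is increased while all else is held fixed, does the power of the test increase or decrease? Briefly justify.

Power increases: a larger n shrinks the standard error σ/√n, moving the sampling distribution under H₁ further from the critical value.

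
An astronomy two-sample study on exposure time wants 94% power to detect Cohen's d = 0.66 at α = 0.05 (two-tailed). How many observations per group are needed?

z_{α/2} = 1.96, z_β = Φ⁻¹(0.94) = 1.555. For medium effect (d = 0.66): n per group = 2(z_{α/2} + z_β)²/d² = 2(1.96 + 1.555)²/0.66² = 56.7 → 57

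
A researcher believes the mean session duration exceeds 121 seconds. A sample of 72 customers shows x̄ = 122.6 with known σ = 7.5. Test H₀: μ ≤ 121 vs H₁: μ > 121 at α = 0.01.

z = 1.81. Critical value: 2.33. Fail to reject H₀.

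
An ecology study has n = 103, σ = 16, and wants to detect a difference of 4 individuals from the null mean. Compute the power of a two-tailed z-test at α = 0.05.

SE = σ/√n = 16/√103 = 1.577. Non-centrality λ = d/SE = 4/1.577 = 2.537. Power ≈ Φ(λ - z_{α/2}) = Φ(2.537 - 1.96) = Φ(0.577) = 0.718.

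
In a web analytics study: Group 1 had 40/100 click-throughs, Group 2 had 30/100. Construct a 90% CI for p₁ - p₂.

p̂₁ = 0.4, p̂₂ = 0.3. Difference = 0.1. CI = (-0.01, 0.21)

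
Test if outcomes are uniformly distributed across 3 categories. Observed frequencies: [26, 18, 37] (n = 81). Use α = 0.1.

Expected = 27 each. χ² = Σ(O-E)²/E = 6.741. df = 2, critical value = 4.605. Reject H₀.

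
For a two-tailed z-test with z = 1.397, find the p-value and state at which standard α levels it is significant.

p = 2·P(Z > |1.397|) = 2·(1 - Φ(1.397)) ≈ 0.1624. Not significant at any standard level.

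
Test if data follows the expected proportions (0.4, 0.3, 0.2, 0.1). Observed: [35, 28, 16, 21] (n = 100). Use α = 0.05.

Expected: [40.0, 30.0, 20.0, 10.0]. χ² = 13.658. df = 3, critical = 7.815. Reject H₀.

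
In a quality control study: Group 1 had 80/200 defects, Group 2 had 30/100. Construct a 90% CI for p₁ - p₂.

p̂₁ = 0.4, p̂₂ = 0.3. Difference = 0.1. CI = (0.006, 0.194)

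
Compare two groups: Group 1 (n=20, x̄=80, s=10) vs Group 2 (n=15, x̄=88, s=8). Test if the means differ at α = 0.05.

Pooled sp = 9.2. t = -2.545, df = 33. Critical t = ±2.035. Reject H₀.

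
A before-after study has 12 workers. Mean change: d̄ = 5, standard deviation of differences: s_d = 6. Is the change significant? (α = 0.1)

t = d̄/(s_d/√n) = 5/(6/√12) = 2.887. df = 11, critical t = ±1.796. Reject H₀.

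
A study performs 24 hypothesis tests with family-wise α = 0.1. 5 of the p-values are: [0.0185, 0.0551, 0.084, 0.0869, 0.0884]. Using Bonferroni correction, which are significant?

Bonferroni α = 0.1/24 = 0.00417. None of the given p-values are significant.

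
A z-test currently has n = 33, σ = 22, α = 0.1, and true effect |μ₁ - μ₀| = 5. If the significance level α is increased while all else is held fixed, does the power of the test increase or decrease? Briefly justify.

Power increases: a larger α lowers the critical value, so more of the H₁ sampling distribution falls in the rejection region.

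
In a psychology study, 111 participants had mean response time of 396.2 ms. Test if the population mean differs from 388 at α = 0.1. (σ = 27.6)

z = (x̄ - μ₀)/(σ/√n) = (396.2 - 388)/(27.6/√111) = 3.13. Critical value: ±1.645. Since |3.13| > 1.645, Reject H₀.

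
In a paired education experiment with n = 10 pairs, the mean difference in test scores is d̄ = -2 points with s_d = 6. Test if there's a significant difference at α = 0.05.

t = d̄/(s_d/√n) = -2/(6/√10) = -1.054. df = 9, critical t = ±2.262. Fail to reject H₀.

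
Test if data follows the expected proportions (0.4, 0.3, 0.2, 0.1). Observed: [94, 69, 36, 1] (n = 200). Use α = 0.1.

Expected: [80.0, 60.0, 40.0, 20.0]. χ² = 22.25. df = 3, critical = 6.251. Reject H₀.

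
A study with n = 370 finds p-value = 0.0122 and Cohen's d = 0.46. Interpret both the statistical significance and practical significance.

Statistically significant (p = 0.0122 < 0.05). Cohen's d = 0.46 indicates a small effect size. Both statistical and practical significance should be considered.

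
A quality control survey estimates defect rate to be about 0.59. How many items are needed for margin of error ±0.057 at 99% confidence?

n = z²p(1-p)/E² = 2.576²×0.59×0.41/0.057² = 494.1 → n = 495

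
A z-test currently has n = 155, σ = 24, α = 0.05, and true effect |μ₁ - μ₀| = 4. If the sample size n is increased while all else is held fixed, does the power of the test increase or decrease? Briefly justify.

Power increases: a larger n shrinks the standard error σ/√n, moving the sampling distribution under H₁ further from the critical value.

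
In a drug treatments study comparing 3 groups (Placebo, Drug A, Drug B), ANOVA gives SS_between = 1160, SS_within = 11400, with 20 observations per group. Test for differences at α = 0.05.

df_between = 2, df_within = 57. F = MS_between/MS_within = 580.0/200.0 = 2.9. F_crit ≈ 3.159. Fail to reject H₀.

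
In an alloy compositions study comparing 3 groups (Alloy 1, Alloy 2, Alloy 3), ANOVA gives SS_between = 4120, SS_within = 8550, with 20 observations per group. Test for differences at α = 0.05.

df_between = 2, df_within = 57. F = MS_between/MS_within = 2060.0/150.0 = 13.733. F_crit ≈ 3.159. Reject H₀. At least one mean differs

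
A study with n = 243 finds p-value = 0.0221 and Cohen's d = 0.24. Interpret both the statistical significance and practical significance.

Statistically significant (p = 0.0221 < 0.05). Cohen's d = 0.24 indicates a small effect size. Both statistical and practical significance should be considered.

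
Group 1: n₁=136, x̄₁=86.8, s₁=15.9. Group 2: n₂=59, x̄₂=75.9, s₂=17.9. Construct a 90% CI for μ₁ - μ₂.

Difference = 10.9. SE = √(15.9²/136 + 17.9²/59) = 2.7. CI = (6.46, 15.34)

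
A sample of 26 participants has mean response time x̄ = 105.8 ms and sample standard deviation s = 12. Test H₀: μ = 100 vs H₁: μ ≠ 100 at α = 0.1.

t = (x̄ - μ₀)/(s/√n) = (105.8 - 100)/(12/√26) = 2.465. df = 25, critical t = ±1.708. Reject H₀.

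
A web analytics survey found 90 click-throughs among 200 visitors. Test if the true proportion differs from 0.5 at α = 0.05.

p̂ = 0.45, p₀ = 0.5. z = (p̂ - p₀)/√(p₀(1-p₀)/n) = -1.414. Critical: ±1.96. Fail to reject H₀.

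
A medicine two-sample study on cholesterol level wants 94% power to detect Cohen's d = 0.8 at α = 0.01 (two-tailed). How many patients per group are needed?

z_{α/2} = 2.576, z_β = Φ⁻¹(0.94) = 1.555. For large effect (d = 0.8): n per group = 2(z_{α/2} + z_β)²/d² = 2(2.576 + 1.555)²/0.8² = 53.3 → 54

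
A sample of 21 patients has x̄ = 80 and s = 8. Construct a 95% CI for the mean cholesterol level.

CI = x̄ ± t*(s/√n) = 80 ± 2.086(8/√21) = (76.36, 83.64)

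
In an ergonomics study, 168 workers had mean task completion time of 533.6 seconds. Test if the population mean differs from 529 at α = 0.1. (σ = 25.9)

z = (x̄ - μ₀)/(σ/√n) = (533.6 - 529)/(25.9/√168) = 2.302. Critical value: ±1.645. Since |2.302| > 1.645, Reject H₀.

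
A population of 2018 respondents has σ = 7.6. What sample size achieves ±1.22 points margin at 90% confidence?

Without FPC: n₀ = (1.645×7.6/1.22)² = 105.012. With FPC: n = n₀N/(n₀+N-1) = 99.9 → n = 100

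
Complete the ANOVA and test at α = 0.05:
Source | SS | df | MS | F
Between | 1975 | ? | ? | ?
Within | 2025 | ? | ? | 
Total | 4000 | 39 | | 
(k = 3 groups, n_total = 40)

df_between = 2, df_within = 37. MS_between = 987.5, MS_within = 54.73. F = 18.043, F_crit ≈ 3.252. Reject H₀.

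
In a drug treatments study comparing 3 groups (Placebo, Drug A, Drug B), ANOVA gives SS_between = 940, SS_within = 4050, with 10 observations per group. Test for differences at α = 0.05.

df_between = 2, df_within = 27. F = MS_between/MS_within = 470.0/150.0 = 3.133. F_crit ≈ 3.354. Fail to reject H₀.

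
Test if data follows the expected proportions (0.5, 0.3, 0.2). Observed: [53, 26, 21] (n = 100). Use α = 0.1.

Expected: [50.0, 30.0, 20.0]. χ² = 0.763. df = 2, critical = 4.605. Fail to reject H₀.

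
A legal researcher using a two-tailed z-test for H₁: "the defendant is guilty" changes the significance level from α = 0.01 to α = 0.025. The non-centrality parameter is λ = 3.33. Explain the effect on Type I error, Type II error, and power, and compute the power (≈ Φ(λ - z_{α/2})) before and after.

Increasing α from 0.01 to 0.025:
• Type I error rate increases (α is the Type I rate by definition).
• Critical value moves from z_{α/2} = 2.576 to 2.241, so power = Φ(λ - z_{α/2}) goes from Φ(3.33 - 2.576) = 0.775 to Φ(3.33 - 2.241) = 0.862.
• Type II error rate β = 1 - power therefore decreases (0.225 → 0.138).
Appropriate when false negatives are costly — here, acquitting a guilty person.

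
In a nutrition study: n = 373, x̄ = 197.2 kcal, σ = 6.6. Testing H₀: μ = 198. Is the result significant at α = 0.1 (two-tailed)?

z = (197.2 - 198)/(6.6/√373) = -2.341. Since |z| > 1.645, significant at α = 0.1.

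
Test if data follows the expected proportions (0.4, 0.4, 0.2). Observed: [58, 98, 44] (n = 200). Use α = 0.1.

Expected: [80.0, 80.0, 40.0]. χ² = 10.5. df = 2, critical = 4.605. Reject H₀.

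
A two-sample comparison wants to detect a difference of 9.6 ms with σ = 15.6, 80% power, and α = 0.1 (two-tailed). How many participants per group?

n per group = 2(z_α/2 + z_β)²σ²/d² = 2×(1.645 + 0.84)²×15.6²/9.6² = 32.6 → n = 33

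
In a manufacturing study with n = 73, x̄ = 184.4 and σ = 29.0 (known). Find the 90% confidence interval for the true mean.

CI = x̄ ± z*(σ/√n) = 184.4 ± 1.645(29.0/√73) = 184.4 ± 5.58 = (178.82, 189.98)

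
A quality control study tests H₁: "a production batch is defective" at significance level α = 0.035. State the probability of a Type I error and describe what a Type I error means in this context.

P(Type I error) = α = 0.035. A Type I error is rejecting H₀ when H₀ is actually true (false positive) — here, concluding that a production batch is defective when in fact this is not the case. Consequence: scrapping a good batch — wasted material and cost for no reason.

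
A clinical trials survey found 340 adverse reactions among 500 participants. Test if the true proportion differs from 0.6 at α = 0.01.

p̂ = 0.68, p₀ = 0.6. z = (p̂ - p₀)/√(p₀(1-p₀)/n) = 3.651. Critical: ±2.576. Reject H₀.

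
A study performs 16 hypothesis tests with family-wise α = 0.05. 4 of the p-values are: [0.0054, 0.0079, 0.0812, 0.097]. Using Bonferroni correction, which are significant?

Bonferroni α = 0.05/16 = 0.00313. None of the given p-values are significant.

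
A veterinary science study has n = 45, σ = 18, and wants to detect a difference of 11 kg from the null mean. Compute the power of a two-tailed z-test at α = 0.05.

SE = σ/√n = 18/√45 = 2.683. Non-centrality λ = d/SE = 11/2.683 = 4.099. Power ≈ Φ(λ - z_{α/2}) = Φ(4.099 - 1.96) = Φ(2.139) = 0.984.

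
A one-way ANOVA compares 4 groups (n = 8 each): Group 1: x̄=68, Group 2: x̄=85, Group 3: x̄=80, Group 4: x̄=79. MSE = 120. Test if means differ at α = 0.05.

Grand mean = 78.0. SS_between = 1232.0, MS_between = 410.67. F = 3.422, F_crit ≈ 2.947. Reject H₀.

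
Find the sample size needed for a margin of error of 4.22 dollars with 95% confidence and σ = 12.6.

n = (z*σ/E)² = (1.96×12.6/4.22)² = 34.2 → n = 35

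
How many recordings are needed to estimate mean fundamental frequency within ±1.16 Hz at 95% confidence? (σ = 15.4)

n = (z*σ/E)² = (1.96×15.4/1.16)² = 677.1 → n = 678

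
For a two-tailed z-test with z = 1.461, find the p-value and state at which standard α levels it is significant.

p = 2·P(Z > |1.461|) = 2·(1 - Φ(1.461)) ≈ 0.144. Not significant at any standard level.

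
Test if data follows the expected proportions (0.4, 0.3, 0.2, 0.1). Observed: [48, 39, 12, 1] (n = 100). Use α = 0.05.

Expected: [40.0, 30.0, 20.0, 10.0]. χ² = 15.6. df = 3, critical = 7.815. Reject H₀.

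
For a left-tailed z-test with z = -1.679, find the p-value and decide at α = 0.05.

p = P(Z < -1.679) = Φ(-1.679) ≈ 0.0466. Since p < 0.05, reject H₀ (significant) at α = 0.05.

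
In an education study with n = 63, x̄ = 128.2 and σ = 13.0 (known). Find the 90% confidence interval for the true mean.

CI = x̄ ± z*(σ/√n) = 128.2 ± 1.645(13.0/√63) = 128.2 ± 2.69 = (125.51, 130.89)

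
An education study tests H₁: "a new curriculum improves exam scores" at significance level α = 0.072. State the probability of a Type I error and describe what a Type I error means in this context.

P(Type I error) = α = 0.072. A Type I error is rejecting H₀ when H₀ is actually true (false positive) — here, concluding that a new curriculum improves exam scores when in fact this is not the case. Consequence: adopting a curriculum that gives no real benefit — disruption for nothing.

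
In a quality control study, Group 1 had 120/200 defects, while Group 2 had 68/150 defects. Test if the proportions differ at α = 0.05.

p̂₁ = 0.6, p̂₂ = 0.453, pooled p̂ = 0.537. z = 2.723. Critical: ±1.96. Reject H₀.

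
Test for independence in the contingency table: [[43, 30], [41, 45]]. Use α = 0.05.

χ² = 1.998. df = 1, critical = 3.841. Fail to reject H₀. No evidence of dependence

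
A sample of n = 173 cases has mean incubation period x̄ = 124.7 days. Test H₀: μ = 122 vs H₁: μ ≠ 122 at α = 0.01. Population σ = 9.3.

z = (x̄ - μ₀)/(σ/√n) = (124.7 - 122)/(9.3/√173) = 3.819. Critical value: ±2.576. Since |3.819| > 2.576, Reject H₀.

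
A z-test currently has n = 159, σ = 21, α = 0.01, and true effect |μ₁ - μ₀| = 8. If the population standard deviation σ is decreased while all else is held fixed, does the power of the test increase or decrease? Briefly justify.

Power increases: a smaller σ shrinks the standard error σ/√n, moving the sampling distribution under H₁ further from the critical value.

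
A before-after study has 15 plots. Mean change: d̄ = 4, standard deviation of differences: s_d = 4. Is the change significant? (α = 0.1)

t = d̄/(s_d/√n) = 4/(4/√15) = 3.873. df = 14, critical t = ±1.761. Reject H₀.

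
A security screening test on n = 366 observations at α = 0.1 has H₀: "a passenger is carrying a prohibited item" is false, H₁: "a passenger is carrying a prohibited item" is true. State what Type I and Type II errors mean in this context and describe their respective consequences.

Type I (false positive): concluding that a passenger is carrying a prohibited item when it is not — detaining an innocent passenger — delay and inconvenience. Type II (false negative): failing to conclude that a passenger is carrying a prohibited item when it is — letting a prohibited item through — security breach. Which is costlier depends on domain priorities and is a judgement call rather than a statistical fact.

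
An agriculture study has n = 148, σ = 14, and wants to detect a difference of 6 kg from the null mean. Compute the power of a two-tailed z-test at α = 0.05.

SE = σ/√n = 14/√148 = 1.151. Non-centrality λ = d/SE = 6/1.151 = 5.214. Power ≈ Φ(λ - z_{α/2}) = Φ(5.214 - 1.96) = Φ(3.254) = 0.999.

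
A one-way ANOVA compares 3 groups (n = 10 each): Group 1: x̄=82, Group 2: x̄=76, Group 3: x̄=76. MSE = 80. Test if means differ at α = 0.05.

Grand mean = 78.0. SS_between = 240.0, MS_between = 120.0. F = 1.5, F_crit ≈ 3.354. Fail to reject H₀.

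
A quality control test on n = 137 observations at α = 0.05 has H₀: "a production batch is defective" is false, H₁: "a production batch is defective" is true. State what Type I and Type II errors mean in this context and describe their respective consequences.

Type I (false positive): concluding that a production batch is defective when it is not — scrapping a good batch — wasted material and cost for no reason. Type II (false negative): failing to conclude that a production batch is defective when it is — shipping a defective batch — faulty products reach customers. Which is costlier depends on domain priorities and is a judgement call rather than a statistical fact.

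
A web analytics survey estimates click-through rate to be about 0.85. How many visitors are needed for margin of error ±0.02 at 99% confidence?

n = z²p(1-p)/E² = 2.576²×0.85×0.15/0.02² = 2115.2 → n = 2116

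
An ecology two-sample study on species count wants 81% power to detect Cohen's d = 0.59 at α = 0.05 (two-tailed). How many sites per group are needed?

z_{α/2} = 1.96, z_β = Φ⁻¹(0.81) = 0.878. For medium effect (d = 0.59): n per group = 2(z_{α/2} + z_β)²/d² = 2(1.96 + 0.878)²/0.59² = 46.3 → 47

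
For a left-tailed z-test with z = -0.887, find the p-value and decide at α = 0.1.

p = P(Z < -0.887) = Φ(-0.887) ≈ 0.1875. Since p ≥ 0.1, fail to reject H₀ (not significant) at α = 0.1.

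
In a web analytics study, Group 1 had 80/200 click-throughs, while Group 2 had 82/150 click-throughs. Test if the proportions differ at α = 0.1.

p̂₁ = 0.4, p̂₂ = 0.547, pooled p̂ = 0.463. z = -2.723. Critical: ±1.645. Reject H₀.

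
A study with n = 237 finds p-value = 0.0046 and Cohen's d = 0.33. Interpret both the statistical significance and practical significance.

Statistically significant (p = 0.0046 < 0.05). Cohen's d = 0.33 indicates a small effect size. Both statistical and practical significance should be considered.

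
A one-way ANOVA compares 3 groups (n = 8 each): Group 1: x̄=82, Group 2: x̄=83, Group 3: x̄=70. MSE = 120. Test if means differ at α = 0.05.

Grand mean = 78.33. SS_between = 837.33, MS_between = 418.67. F = 3.489, F_crit ≈ 3.467. Reject H₀.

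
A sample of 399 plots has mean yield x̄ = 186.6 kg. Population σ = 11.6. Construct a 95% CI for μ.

CI = x̄ ± z*(σ/√n) = 186.6 ± 1.96(11.6/√399) = 186.6 ± 1.14 = (185.46, 187.74)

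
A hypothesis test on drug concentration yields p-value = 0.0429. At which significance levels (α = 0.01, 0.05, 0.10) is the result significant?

p = 0.0429. Significant at: α = 0.05, 0.1.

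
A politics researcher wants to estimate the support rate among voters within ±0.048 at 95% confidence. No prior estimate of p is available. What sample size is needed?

Conservative approach: use p = 0.5 (maximizes p(1-p) = 0.25). n = z²(0.25)/E² = 1.96²×0.25/0.048² = 416.8 → n = 417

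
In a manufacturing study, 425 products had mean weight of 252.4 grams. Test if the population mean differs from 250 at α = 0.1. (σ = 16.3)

z = (x̄ - μ₀)/(σ/√n) = (252.4 - 250)/(16.3/√425) = 3.035. Critical value: ±1.645. Since |3.035| > 1.645, Reject H₀.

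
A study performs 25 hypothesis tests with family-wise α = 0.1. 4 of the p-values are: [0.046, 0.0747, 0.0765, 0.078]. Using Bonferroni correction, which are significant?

Bonferroni α = 0.1/25 = 0.004. None of the given p-values are significant.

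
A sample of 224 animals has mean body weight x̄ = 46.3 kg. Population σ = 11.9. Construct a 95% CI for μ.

CI = x̄ ± z*(σ/√n) = 46.3 ± 1.96(11.9/√224) = 46.3 ± 1.56 = (44.74, 47.86)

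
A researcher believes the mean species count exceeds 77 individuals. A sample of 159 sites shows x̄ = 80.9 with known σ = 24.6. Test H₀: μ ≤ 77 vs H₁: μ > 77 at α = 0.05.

z = 1.999. Critical value: 1.645. Reject H₀.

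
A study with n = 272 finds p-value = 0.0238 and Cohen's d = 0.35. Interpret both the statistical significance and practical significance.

Statistically significant (p = 0.0238 < 0.05). Cohen's d = 0.35 indicates a small effect size. Both statistical and practical significance should be considered.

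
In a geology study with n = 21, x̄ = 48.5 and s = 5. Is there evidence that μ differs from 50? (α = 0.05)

t = (x̄ - μ₀)/(s/√n) = (48.5 - 50)/(5/√21) = -1.375. df = 20, critical t = ±2.086. Fail to reject H₀.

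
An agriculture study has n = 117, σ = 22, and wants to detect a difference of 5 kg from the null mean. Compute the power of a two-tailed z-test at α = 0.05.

SE = σ/√n = 22/√117 = 2.034. Non-centrality λ = d/SE = 5/2.034 = 2.458. Power ≈ Φ(λ - z_{α/2}) = Φ(2.458 - 1.96) = Φ(0.498) = 0.691.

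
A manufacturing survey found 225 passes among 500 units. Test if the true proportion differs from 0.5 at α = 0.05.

p̂ = 0.45, p₀ = 0.5. z = (p̂ - p₀)/√(p₀(1-p₀)/n) = -2.236. Critical: ±1.96. Reject H₀.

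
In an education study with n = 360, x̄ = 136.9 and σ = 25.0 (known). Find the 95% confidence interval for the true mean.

CI = x̄ ± z*(σ/√n) = 136.9 ± 1.96(25.0/√360) = 136.9 ± 2.58 = (134.32, 139.48)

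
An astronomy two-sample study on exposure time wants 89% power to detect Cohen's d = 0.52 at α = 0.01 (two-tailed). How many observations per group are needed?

z_{α/2} = 2.576, z_β = Φ⁻¹(0.89) = 1.227. For medium effect (d = 0.52): n per group = 2(z_{α/2} + z_β)²/d² = 2(2.576 + 1.227)²/0.52² = 107.0 → 107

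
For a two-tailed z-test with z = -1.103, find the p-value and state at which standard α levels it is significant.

p = 2·P(Z > |-1.103|) = 2·(1 - Φ(1.103)) ≈ 0.27. Not significant at any standard level.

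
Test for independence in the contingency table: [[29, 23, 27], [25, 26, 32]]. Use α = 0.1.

χ² = 0.805. df = 2, critical = 4.605. Fail to reject H₀. No evidence of dependence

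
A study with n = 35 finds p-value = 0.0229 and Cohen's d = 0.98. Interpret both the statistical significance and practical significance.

Statistically significant (p = 0.0229 < 0.05). Cohen's d = 0.98 indicates a large effect size. Both statistical and practical significance should be considered.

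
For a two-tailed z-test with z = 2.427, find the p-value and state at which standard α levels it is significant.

p = 2·P(Z > |2.427|) = 2·(1 - Φ(2.427)) ≈ 0.0152. Significant at α = 0.1; Significant at α = 0.05.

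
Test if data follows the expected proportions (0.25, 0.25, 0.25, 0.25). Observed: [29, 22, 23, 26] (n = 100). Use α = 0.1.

Expected: [25.0, 25.0, 25.0, 25.0]. χ² = 1.2. df = 3, critical = 6.251. Fail to reject H₀.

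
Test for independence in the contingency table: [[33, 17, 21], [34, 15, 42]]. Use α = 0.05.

χ² = 4.743. df = 2, critical = 5.991. Fail to reject H₀. No evidence of dependence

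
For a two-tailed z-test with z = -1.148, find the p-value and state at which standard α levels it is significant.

p = 2·P(Z > |-1.148|) = 2·(1 - Φ(1.148)) ≈ 0.251. Not significant at any standard level.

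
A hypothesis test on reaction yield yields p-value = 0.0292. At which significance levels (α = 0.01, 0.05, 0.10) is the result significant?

p = 0.0292. Significant at: α = 0.05, 0.1.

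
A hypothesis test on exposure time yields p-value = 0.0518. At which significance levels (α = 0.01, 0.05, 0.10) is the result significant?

p = 0.0518. Significant at: α = 0.1.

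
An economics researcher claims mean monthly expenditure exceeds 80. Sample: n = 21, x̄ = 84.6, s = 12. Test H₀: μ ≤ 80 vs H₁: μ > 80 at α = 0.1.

t = (84.6 - 80)/(12/√21) = 1.757, df = 20. Critical t = 1.325. Reject H₀.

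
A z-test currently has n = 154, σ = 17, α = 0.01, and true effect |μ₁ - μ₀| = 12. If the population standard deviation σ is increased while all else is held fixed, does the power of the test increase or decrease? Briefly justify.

Power decreases: a larger σ inflates the standard error σ/√n, pulling the sampling distribution under H₁ back toward the critical value.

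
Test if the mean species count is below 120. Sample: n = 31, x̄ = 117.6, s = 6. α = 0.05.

t = (117.6 - 120)/(6/√31) = -2.227, df = 30. Critical t = -1.697. Reject H₀.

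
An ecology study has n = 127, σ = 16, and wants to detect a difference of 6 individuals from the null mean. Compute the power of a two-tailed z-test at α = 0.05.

SE = σ/√n = 16/√127 = 1.42. Non-centrality λ = d/SE = 6/1.42 = 4.226. Power ≈ Φ(λ - z_{α/2}) = Φ(4.226 - 1.96) = Φ(2.266) = 0.988.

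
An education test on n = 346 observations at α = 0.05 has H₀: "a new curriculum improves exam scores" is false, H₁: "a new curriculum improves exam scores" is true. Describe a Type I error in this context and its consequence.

Type I error: rejecting H₀ when it is true — concluding that a new curriculum improves exam scores when in fact it is not. Consequence: adopting a curriculum that gives no real benefit — disruption for nothing.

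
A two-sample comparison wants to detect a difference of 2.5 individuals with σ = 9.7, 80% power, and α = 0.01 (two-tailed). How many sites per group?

n per group = 2(z_α/2 + z_β)²σ²/d² = 2×(2.576 + 0.84)²×9.7²/2.5² = 351.3 → n = 352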